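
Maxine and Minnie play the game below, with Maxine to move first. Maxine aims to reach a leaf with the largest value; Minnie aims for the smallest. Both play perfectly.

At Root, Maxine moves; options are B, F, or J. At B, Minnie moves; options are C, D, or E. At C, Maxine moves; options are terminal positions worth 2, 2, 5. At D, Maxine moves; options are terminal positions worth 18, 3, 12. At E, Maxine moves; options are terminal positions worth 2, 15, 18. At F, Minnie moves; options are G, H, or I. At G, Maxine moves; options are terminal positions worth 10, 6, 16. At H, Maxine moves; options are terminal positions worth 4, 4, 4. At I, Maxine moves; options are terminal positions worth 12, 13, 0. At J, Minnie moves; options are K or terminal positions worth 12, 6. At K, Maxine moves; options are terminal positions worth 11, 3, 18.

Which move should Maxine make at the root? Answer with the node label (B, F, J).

J

C (Maxine): max(2, 2, 5) = 5
D (Maxine): max(18, 3, 12) = 18
E (Maxine): max(2, 15, 18) = 18
B (Minnie): min(5, 18, 18) = 5
G (Maxine): max(10, 6, 16) = 16
H (Maxine): max(4, 4, 4) = 4
I (Maxine): max(12, 13, 0) = 13
F (Minnie): min(16, 4, 13) = 4
K (Maxine): max(11, 3, 18) = 18
J (Minnie): min(18, 12, 6) = 6
Root (Maxine): max(5, 4, 6) = 6
Maxine picks the child with the highest value: J (value 6).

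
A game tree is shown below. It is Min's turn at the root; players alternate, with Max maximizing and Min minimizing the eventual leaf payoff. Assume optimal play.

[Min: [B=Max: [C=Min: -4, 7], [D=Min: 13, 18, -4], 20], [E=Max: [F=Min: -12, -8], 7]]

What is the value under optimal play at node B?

20

C: min(-4, 7) = -4
D: min(13, 18, -4) = -4
B: max(-4, -4, 20) = 20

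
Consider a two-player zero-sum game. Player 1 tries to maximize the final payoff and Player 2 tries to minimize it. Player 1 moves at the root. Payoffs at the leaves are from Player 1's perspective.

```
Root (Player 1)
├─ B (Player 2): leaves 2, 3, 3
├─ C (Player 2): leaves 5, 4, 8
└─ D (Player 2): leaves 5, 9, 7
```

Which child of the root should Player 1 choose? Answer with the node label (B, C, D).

B (Player 2): min(2, 3, 3) = 2
C (Player 2): min(5, 4, 8) = 4
D (Player 2): min(5, 9, 7) = 5
Root (Player 1): max(2, 4, 5) = 5
Player 1 picks the child with the highest value: D (value 5).

D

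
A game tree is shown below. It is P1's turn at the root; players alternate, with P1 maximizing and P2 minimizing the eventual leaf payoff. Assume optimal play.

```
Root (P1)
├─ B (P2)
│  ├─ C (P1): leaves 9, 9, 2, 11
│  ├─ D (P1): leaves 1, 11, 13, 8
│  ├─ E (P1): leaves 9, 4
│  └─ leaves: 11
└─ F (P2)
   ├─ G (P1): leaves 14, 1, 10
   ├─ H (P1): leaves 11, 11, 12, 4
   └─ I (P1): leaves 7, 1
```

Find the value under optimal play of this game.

9

C (P1): max(9, 9, 2, 11) = 11
D (P1): max(1, 11, 13, 8) = 13
E (P1): max(9, 4) = 9
B (P2): min(11, 13, 9, 11) = 9
G (P1): max(14, 1, 10) = 14
H (P1): max(11, 11, 12, 4) = 12
I (P1): max(7, 1) = 7
F (P2): min(14, 12, 7) = 7
Root (P1): max(9, 7) = 9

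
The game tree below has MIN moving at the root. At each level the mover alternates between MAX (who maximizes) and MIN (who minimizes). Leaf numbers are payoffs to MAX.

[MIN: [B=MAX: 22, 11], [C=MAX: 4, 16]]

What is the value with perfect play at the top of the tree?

16

B (MAX): max(22, 11) = 22
C (MAX): max(4, 16) = 16
Root (MIN): min(22, 16) = 16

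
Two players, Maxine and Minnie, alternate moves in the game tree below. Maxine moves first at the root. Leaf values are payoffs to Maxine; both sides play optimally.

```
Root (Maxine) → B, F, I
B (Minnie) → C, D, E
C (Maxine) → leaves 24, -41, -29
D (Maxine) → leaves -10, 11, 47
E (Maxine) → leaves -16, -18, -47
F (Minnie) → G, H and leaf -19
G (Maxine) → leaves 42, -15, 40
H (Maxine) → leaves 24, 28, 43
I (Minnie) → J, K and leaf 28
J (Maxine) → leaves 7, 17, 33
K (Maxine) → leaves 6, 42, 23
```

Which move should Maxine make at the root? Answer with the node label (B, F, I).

I

C (Maxine): max(24, -41, -29) = 24
D (Maxine): max(-10, 11, 47) = 47
E (Maxine): max(-16, -18, -47) = -16
B (Minnie): min(24, 47, -16) = -16
G (Maxine): max(42, -15, 40) = 42
H (Maxine): max(24, 28, 43) = 43
F (Minnie): min(42, 43, -19) = -19
J (Maxine): max(7, 17, 33) = 33
K (Maxine): max(6, 42, 23) = 42
I (Minnie): min(33, 42, 28) = 28
Root (Maxine): max(-16, -19, 28) = 28
Maxine picks the child with the highest value: I (value 28).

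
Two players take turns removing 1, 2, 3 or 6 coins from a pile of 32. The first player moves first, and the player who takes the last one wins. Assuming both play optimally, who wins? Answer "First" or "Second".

Mark each pile size as W (mover wins) or L (mover loses):
i:   0  1  2  3  4  5  6  7  8  9 10 11 12 13 14 15 16 17 18 19 20 21 22 23 24 25 26 27 28 29 30 31 32
     L  W  W  W  L  W  W  W  L  W  W  W  L  W  W  W  L  W  W  W  L  W  W  W  L  W  W  W  L  W  W  W  L
Position 32 is L, so the second player wins.

Second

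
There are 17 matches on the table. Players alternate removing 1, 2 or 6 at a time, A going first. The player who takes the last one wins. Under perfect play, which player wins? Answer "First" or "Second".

Compute winning (W) and losing (L) positions by backward induction:
i:   0  1  2  3  4  5  6  7  8  9 10 11 12 13 14 15 16 17
     L  W  W  L  W  W  W  L  W  W  L  W  W  W  L  W  W  L
Position 17 is L, so the second player wins.

Second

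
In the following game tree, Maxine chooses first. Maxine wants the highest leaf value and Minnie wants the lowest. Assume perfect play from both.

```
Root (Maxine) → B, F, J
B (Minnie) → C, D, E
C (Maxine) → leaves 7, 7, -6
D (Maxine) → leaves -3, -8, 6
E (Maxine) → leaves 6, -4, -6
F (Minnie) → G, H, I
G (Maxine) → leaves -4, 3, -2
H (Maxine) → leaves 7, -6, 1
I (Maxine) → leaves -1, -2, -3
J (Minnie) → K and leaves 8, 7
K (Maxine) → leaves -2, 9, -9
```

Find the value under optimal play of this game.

C (Maxine): max(7, 7, -6) = 7
D (Maxine): max(-3, -8, 6) = 6
E (Maxine): max(6, -4, -6) = 6
B (Minnie): min(7, 6, 6) = 6
G (Maxine): max(-4, 3, -2) = 3
H (Maxine): max(7, -6, 1) = 7
I (Maxine): max(-1, -2, -3) = -1
F (Minnie): min(3, 7, -1) = -1
K (Maxine): max(-2, 9, -9) = 9
J (Minnie): min(9, 8, 7) = 7
Root (Maxine): max(6, -1, 7) = 7

7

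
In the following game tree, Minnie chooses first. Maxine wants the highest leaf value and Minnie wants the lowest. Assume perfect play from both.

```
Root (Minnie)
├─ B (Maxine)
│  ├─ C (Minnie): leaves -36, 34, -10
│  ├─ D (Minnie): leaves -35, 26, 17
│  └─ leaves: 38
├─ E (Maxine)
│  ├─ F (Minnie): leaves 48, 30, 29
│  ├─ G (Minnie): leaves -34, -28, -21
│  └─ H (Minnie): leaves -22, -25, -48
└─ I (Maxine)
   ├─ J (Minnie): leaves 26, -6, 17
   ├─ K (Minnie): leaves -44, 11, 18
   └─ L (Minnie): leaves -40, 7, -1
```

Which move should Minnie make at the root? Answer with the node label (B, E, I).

I

C (Minnie): min(-36, 34, -10) = -36
D (Minnie): min(-35, 26, 17) = -35
B (Maxine): max(-36, -35, 38) = 38
F (Minnie): min(48, 30, 29) = 29
G (Minnie): min(-34, -28, -21) = -34
H (Minnie): min(-22, -25, -48) = -48
E (Maxine): max(29, -34, -48) = 29
J (Minnie): min(26, -6, 17) = -6
K (Minnie): min(-44, 11, 18) = -44
L (Minnie): min(-40, 7, -1) = -40
I (Maxine): max(-6, -44, -40) = -6
Root (Minnie): min(38, 29, -6) = -6
Minnie picks the child with the lowest value: I (value -6).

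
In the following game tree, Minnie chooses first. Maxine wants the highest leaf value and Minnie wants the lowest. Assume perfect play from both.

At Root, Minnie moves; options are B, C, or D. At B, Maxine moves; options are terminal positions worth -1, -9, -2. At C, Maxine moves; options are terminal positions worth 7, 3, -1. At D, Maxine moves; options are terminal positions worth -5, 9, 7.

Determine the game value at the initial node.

-1

B (Maxine): max(-1, -9, -2) = -1
C (Maxine): max(7, 3, -1) = 7
D (Maxine): max(-5, 9, 7) = 9
Root (Minnie): min(-1, 7, 9) = -1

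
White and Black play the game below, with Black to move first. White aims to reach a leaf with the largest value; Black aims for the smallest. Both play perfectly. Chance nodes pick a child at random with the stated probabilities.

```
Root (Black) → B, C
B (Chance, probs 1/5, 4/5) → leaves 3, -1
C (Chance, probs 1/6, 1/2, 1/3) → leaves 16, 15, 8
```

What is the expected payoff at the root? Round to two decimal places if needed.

B (Chance): 1/5·3 + 4/5·-1 = -0.2
C (Chance): 1/6·16 + 1/2·15 + 1/3·8 = 12.83
Root (Black): min(-0.2, 12.83) = -0.2

-0.2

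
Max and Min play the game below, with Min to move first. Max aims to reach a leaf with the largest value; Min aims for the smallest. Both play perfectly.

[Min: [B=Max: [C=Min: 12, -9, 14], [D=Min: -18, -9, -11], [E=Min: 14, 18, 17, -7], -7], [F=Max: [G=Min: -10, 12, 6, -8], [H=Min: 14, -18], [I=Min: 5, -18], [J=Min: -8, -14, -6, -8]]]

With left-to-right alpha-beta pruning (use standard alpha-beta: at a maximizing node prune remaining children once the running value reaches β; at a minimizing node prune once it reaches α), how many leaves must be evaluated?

C [α=-∞,β=+∞]: v=-9
D [α=-9,β=+∞]: v=-18 after child 1 ≤ α → α-cutoff, skip 2
E [α=-9,β=+∞]: v=-7
B [α=-∞,β=+∞]: v=-7
G [α=-∞,β=-7]: v=-10
H [α=-10,β=-7]: v=-18
I [α=-10,β=-7]: v=-18
J [α=-10,β=-7]: v=-14 after child 2 ≤ α → α-cutoff, skip 2
F [α=-∞,β=-7]: v=-10
Root [α=-∞,β=+∞]: v=-10
Leaves evaluated: 19 of 23.

19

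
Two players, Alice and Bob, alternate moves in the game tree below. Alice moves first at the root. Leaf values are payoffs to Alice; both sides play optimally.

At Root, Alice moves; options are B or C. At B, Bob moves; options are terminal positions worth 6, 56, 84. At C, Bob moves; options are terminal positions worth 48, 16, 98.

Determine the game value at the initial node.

16

B (Bob): min(6, 56, 84) = 6
C (Bob): min(48, 16, 98) = 16
Root (Alice): max(6, 16) = 16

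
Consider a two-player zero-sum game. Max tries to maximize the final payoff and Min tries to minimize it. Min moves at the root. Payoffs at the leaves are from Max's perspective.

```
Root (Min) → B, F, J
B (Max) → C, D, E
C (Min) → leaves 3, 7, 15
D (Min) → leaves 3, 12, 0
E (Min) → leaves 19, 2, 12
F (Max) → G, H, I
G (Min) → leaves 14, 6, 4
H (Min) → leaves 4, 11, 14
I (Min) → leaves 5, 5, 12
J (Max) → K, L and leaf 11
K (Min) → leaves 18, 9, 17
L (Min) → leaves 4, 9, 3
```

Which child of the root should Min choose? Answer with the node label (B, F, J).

C (Min): min(3, 7, 15) = 3
D (Min): min(3, 12, 0) = 0
E (Min): min(19, 2, 12) = 2
B (Max): max(3, 0, 2) = 3
G (Min): min(14, 6, 4) = 4
H (Min): min(4, 11, 14) = 4
I (Min): min(5, 5, 12) = 5
F (Max): max(4, 4, 5) = 5
K (Min): min(18, 9, 17) = 9
L (Min): min(4, 9, 3) = 3
J (Max): max(9, 3, 11) = 11
Root (Min): min(3, 5, 11) = 3
Min picks the child with the lowest value: B (value 3).

B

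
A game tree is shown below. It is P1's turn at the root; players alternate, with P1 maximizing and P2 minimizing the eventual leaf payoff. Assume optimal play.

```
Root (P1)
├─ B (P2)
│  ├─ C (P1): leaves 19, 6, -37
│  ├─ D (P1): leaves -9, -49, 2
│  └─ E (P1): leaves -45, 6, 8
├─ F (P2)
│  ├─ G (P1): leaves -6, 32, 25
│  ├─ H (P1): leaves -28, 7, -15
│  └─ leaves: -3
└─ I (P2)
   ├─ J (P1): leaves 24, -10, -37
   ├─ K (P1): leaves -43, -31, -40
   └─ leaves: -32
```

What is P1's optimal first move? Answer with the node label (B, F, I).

B

C (P1): max(19, 6, -37) = 19
D (P1): max(-9, -49, 2) = 2
E (P1): max(-45, 6, 8) = 8
B (P2): min(19, 2, 8) = 2
G (P1): max(-6, 32, 25) = 32
H (P1): max(-28, 7, -15) = 7
F (P2): min(32, 7, -3) = -3
J (P1): max(24, -10, -37) = 24
K (P1): max(-43, -31, -40) = -31
I (P2): min(24, -31, -32) = -32
Root (P1): max(2, -3, -32) = 2
P1 picks the child with the highest value: B (value 2).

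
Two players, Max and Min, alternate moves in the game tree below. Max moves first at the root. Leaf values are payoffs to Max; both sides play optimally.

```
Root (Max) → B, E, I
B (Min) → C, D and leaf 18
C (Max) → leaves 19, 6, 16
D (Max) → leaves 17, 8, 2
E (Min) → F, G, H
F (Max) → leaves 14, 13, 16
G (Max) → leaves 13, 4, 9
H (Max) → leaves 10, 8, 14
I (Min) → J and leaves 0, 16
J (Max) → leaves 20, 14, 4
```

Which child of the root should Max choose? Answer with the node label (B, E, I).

C (Max): max(19, 6, 16) = 19
D (Max): max(17, 8, 2) = 17
B (Min): min(19, 17, 18) = 17
F (Max): max(14, 13, 16) = 16
G (Max): max(13, 4, 9) = 13
H (Max): max(10, 8, 14) = 14
E (Min): min(16, 13, 14) = 13
J (Max): max(20, 14, 4) = 20
I (Min): min(20, 0, 16) = 0
Root (Max): max(17, 13, 0) = 17
Max picks the child with the highest value: B (value 17).

B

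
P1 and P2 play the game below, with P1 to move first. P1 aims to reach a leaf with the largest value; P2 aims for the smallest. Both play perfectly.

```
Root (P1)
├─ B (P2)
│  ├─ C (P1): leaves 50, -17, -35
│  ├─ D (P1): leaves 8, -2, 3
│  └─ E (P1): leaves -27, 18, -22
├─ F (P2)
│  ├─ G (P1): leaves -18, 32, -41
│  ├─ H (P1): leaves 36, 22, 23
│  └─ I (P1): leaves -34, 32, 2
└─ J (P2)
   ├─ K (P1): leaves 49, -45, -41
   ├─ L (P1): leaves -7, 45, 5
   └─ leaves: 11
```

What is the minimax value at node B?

C: max(50, -17, -35) = 50
D: max(8, -2, 3) = 8
E: max(-27, 18, -22) = 18
B: min(50, 8, 18) = 8

8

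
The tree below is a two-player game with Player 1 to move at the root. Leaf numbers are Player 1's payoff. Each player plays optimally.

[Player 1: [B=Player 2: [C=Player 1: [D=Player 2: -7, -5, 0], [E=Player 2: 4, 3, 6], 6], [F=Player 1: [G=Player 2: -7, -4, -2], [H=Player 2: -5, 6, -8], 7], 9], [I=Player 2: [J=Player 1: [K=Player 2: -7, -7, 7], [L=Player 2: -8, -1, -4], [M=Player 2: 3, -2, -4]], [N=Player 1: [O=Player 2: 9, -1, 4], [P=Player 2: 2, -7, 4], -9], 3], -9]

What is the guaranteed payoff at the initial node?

6

D (Player 2): min(-7, -5, 0) = -7
E (Player 2): min(4, 3, 6) = 3
C (Player 1): max(-7, 3, 6) = 6
G (Player 2): min(-7, -4, -2) = -7
H (Player 2): min(-5, 6, -8) = -8
F (Player 1): max(-7, -8, 7) = 7
B (Player 2): min(6, 7, 9) = 6
K (Player 2): min(-7, -7, 7) = -7
L (Player 2): min(-8, -1, -4) = -8
M (Player 2): min(3, -2, -4) = -4
J (Player 1): max(-7, -8, -4) = -4
O (Player 2): min(9, -1, 4) = -1
P (Player 2): min(2, -7, 4) = -7
N (Player 1): max(-1, -7, -9) = -1
I (Player 2): min(-4, -1, 3) = -4
Root (Player 1): max(6, -4, -9) = 6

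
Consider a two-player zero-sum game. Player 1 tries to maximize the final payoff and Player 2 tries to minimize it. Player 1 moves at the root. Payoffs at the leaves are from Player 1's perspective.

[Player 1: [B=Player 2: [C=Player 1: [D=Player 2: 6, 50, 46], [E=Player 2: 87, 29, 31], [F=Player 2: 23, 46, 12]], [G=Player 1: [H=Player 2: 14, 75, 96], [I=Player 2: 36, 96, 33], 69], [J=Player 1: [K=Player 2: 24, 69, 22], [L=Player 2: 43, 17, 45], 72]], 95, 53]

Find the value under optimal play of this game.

95

D (Player 2): min(6, 50, 46) = 6
E (Player 2): min(87, 29, 31) = 29
F (Player 2): min(23, 46, 12) = 12
C (Player 1): max(6, 29, 12) = 29
H (Player 2): min(14, 75, 96) = 14
I (Player 2): min(36, 96, 33) = 33
G (Player 1): max(14, 33, 69) = 69
K (Player 2): min(24, 69, 22) = 22
L (Player 2): min(43, 17, 45) = 17
J (Player 1): max(22, 17, 72) = 72
B (Player 2): min(29, 69, 72) = 29
Root (Player 1): max(29, 95, 53) = 95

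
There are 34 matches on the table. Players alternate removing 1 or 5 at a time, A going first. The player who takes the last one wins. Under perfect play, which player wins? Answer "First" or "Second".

Positions where the player to move wins (W) vs loses (L):
i:   0  1  2  3  4  5  6  7  8  9 10 11 12 13 14 15 16 17 18 19 20 21 22 23 24 25 26 27 28 29 30 31 32 33 34
     L  W  L  W  L  W  L  W  L  W  L  W  L  W  L  W  L  W  L  W  L  W  L  W  L  W  L  W  L  W  L  W  L  W  L
Position 34 is L, so the second player wins.

Second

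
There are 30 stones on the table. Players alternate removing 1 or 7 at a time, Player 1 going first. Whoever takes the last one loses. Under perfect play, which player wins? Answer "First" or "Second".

First

Compute winning (W) and losing (L) positions by backward induction:
i:   0  1  2  3  4  5  6  7  8  9 10 11 12 13 14 15 16 17 18 19 20 21 22 23 24 25 26 27 28 29 30
     W  L  W  L  W  L  W  L  W  L  W  L  W  L  W  L  W  L  W  L  W  L  W  L  W  L  W  L  W  L  W
Position 30 is W, so the first player wins.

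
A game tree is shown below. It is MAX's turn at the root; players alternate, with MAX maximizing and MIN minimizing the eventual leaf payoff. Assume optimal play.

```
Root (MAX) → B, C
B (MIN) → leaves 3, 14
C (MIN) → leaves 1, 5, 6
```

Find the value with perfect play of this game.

B (MIN): min(3, 14) = 3
C (MIN): min(1, 5, 6) = 1
Root (MAX): max(3, 1) = 3

3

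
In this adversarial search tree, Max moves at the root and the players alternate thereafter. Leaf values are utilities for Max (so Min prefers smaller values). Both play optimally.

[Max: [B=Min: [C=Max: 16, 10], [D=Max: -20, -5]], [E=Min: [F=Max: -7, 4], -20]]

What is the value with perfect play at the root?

-5

C (Max): max(16, 10) = 16
D (Max): max(-20, -5) = -5
B (Min): min(16, -5) = -5
F (Max): max(-7, 4) = 4
E (Min): min(4, -20) = -20
Root (Max): max(-5, -20) = -5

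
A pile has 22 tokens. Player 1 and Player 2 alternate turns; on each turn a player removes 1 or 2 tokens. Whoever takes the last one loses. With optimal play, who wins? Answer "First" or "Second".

Positions where the player to move wins (W) vs loses (L):
i:   0  1  2  3  4  5  6  7  8  9 10 11 12 13 14 15 16 17 18 19 20 21 22
     W  L  W  W  L  W  W  L  W  W  L  W  W  L  W  W  L  W  W  L  W  W  L
Position 22 is L, so the second player wins.

Second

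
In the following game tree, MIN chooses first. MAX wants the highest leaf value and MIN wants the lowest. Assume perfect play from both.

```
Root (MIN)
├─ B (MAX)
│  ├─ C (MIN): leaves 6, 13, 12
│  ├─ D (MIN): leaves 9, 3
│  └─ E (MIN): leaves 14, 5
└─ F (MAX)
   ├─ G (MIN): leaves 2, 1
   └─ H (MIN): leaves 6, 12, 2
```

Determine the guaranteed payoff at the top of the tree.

C (MIN): min(6, 13, 12) = 6
D (MIN): min(9, 3) = 3
E (MIN): min(14, 5) = 5
B (MAX): max(6, 3, 5) = 6
G (MIN): min(2, 1) = 1
H (MIN): min(6, 12, 2) = 2
F (MAX): max(1, 2) = 2
Root (MIN): min(6, 2) = 2

2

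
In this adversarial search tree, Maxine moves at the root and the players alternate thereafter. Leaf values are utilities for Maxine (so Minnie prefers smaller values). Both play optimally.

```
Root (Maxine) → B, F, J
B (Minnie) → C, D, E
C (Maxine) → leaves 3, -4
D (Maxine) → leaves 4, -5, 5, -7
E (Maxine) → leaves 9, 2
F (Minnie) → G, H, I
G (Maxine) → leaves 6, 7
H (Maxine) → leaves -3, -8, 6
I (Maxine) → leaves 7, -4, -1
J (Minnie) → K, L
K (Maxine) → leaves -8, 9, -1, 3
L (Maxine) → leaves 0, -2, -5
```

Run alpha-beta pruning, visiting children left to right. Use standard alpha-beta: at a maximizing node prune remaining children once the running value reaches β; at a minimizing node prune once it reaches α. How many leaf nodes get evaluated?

C [α=-∞,β=+∞]: v=3
D [α=-∞,β=3]: v=4 after child 1 ≥ β → β-cutoff, skip 3
E [α=-∞,β=3]: v=9 after child 1 ≥ β → β-cutoff, skip 1
B [α=-∞,β=+∞]: v=3
G [α=3,β=+∞]: v=7
H [α=3,β=7]: v=6
I [α=3,β=6]: v=7 after child 1 ≥ β → β-cutoff, skip 2
F [α=3,β=+∞]: v=6
K [α=6,β=+∞]: v=9
L [α=6,β=9]: v=0
J [α=6,β=+∞]: v=0
Root [α=-∞,β=+∞]: v=6
Leaves evaluated: 17 of 23.

17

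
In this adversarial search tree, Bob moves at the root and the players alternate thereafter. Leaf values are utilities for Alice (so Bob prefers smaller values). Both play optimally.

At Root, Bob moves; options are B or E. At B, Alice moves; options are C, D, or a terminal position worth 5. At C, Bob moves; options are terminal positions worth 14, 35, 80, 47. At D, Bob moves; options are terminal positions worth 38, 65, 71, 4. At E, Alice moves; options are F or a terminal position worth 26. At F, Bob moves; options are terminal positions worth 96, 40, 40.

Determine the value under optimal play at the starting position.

14

C (Bob): min(14, 35, 80, 47) = 14
D (Bob): min(38, 65, 71, 4) = 4
B (Alice): max(14, 4, 5) = 14
F (Bob): min(96, 40, 40) = 40
E (Alice): max(40, 26) = 40
Root (Bob): min(14, 40) = 14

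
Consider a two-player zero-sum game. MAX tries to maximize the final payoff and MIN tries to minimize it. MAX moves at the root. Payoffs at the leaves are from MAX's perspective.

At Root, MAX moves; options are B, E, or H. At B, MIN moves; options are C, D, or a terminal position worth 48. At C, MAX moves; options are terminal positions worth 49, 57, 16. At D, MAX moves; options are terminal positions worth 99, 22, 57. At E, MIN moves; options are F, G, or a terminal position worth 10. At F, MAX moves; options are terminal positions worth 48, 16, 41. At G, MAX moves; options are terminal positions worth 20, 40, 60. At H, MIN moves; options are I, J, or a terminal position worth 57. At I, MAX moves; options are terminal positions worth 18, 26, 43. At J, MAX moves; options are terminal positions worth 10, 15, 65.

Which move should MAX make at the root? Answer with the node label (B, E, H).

C (MAX): max(49, 57, 16) = 57
D (MAX): max(99, 22, 57) = 99
B (MIN): min(57, 99, 48) = 48
F (MAX): max(48, 16, 41) = 48
G (MAX): max(20, 40, 60) = 60
E (MIN): min(48, 60, 10) = 10
I (MAX): max(18, 26, 43) = 43
J (MAX): max(10, 15, 65) = 65
H (MIN): min(43, 65, 57) = 43
Root (MAX): max(48, 10, 43) = 48
MAX picks the child with the highest value: B (value 48).

B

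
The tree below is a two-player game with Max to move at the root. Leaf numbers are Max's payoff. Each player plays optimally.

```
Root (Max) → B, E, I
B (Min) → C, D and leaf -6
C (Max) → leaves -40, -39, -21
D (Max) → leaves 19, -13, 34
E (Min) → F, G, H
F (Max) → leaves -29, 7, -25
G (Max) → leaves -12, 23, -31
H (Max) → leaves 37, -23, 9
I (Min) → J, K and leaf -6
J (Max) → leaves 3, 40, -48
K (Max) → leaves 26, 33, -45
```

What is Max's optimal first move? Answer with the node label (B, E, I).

C (Max): max(-40, -39, -21) = -21
D (Max): max(19, -13, 34) = 34
B (Min): min(-21, 34, -6) = -21
F (Max): max(-29, 7, -25) = 7
G (Max): max(-12, 23, -31) = 23
H (Max): max(37, -23, 9) = 37
E (Min): min(7, 23, 37) = 7
J (Max): max(3, 40, -48) = 40
K (Max): max(26, 33, -45) = 33
I (Min): min(40, 33, -6) = -6
Root (Max): max(-21, 7, -6) = 7
Max picks the child with the highest value: E (value 7).

E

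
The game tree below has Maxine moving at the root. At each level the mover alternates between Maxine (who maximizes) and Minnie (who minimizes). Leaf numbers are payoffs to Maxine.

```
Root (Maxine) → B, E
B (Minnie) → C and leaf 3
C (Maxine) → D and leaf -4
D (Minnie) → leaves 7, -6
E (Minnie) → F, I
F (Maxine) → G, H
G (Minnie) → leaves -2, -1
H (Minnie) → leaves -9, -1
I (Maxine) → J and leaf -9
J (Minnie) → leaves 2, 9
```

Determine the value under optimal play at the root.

D (Minnie): min(7, -6) = -6
C (Maxine): max(-6, -4) = -4
B (Minnie): min(-4, 3) = -4
G (Minnie): min(-2, -1) = -2
H (Minnie): min(-9, -1) = -9
F (Maxine): max(-2, -9) = -2
J (Minnie): min(2, 9) = 2
I (Maxine): max(2, -9) = 2
E (Minnie): min(-2, 2) = -2
Root (Maxine): max(-4, -2) = -2

-2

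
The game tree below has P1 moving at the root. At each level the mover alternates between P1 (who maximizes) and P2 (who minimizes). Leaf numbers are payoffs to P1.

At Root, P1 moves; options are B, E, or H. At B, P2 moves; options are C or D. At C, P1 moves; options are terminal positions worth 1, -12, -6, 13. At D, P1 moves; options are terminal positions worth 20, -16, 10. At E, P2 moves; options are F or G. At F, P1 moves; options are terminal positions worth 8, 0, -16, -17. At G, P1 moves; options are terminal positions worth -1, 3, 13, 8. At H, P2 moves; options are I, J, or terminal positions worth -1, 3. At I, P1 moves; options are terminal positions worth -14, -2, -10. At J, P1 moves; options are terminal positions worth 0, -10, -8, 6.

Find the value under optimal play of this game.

C (P1): max(1, -12, -6, 13) = 13
D (P1): max(20, -16, 10) = 20
B (P2): min(13, 20) = 13
F (P1): max(8, 0, -16, -17) = 8
G (P1): max(-1, 3, 13, 8) = 13
E (P2): min(8, 13) = 8
I (P1): max(-14, -2, -10) = -2
J (P1): max(0, -10, -8, 6) = 6
H (P2): min(-2, 6, -1, 3) = -2
Root (P1): max(13, 8, -2) = 13

13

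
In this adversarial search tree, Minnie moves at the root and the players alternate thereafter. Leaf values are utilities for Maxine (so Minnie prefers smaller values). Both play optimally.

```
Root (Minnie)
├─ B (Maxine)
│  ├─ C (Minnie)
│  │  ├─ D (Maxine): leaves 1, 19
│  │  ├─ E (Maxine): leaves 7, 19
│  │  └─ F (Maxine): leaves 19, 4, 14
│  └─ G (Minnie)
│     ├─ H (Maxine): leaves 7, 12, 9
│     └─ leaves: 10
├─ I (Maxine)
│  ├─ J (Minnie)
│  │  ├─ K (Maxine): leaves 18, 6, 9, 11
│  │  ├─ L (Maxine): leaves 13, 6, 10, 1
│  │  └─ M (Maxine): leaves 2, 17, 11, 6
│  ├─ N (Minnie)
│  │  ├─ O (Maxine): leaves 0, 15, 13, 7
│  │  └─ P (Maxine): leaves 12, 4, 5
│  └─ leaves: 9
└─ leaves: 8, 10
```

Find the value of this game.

D (Maxine): max(1, 19) = 19
E (Maxine): max(7, 19) = 19
F (Maxine): max(19, 4, 14) = 19
C (Minnie): min(19, 19, 19) = 19
H (Maxine): max(7, 12, 9) = 12
G (Minnie): min(12, 10) = 10
B (Maxine): max(19, 10) = 19
K (Maxine): max(18, 6, 9, 11) = 18
L (Maxine): max(13, 6, 10, 1) = 13
M (Maxine): max(2, 17, 11, 6) = 17
J (Minnie): min(18, 13, 17) = 13
O (Maxine): max(0, 15, 13, 7) = 15
P (Maxine): max(12, 4, 5) = 12
N (Minnie): min(15, 12) = 12
I (Maxine): max(13, 12, 9) = 13
Root (Minnie): min(19, 13, 8, 10) = 8

8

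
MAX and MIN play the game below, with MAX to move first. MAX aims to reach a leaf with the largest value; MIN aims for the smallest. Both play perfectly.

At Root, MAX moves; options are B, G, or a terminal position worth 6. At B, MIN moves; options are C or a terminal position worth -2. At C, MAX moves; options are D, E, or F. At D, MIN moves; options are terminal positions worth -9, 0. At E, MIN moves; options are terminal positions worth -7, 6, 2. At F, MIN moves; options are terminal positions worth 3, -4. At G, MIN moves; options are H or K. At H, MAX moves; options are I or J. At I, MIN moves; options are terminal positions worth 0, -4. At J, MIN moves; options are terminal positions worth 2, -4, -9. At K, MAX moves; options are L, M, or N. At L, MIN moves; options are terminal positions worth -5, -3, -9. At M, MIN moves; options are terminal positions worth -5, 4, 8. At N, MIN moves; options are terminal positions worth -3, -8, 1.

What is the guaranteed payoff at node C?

-4

D: min(-9, 0) = -9
E: min(-7, 6, 2) = -7
F: min(3, -4) = -4
C: max(-9, -7, -4) = -4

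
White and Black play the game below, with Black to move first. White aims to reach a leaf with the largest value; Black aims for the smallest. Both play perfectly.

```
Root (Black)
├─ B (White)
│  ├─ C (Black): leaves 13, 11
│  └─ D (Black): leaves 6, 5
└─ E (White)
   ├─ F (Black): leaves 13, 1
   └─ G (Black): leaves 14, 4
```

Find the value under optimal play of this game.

4

C (Black): min(13, 11) = 11
D (Black): min(6, 5) = 5
B (White): max(11, 5) = 11
F (Black): min(13, 1) = 1
G (Black): min(14, 4) = 4
E (White): max(1, 4) = 4
Root (Black): min(11, 4) = 4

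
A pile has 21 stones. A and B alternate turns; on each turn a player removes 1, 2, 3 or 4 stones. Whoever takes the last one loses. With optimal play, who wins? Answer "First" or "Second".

Second

W/L table (W = player to move can force a win):
i:   0  1  2  3  4  5  6  7  8  9 10 11 12 13 14 15 16 17 18 19 20 21
     W  L  W  W  W  W  L  W  W  W  W  L  W  W  W  W  L  W  W  W  W  L
Position 21 is L, so the second player wins.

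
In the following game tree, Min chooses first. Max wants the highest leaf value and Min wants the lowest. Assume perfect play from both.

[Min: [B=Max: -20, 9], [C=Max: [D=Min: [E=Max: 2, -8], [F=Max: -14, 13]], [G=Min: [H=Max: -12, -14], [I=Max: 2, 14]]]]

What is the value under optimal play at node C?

2

E: max(2, -8) = 2
F: max(-14, 13) = 13
D: min(2, 13) = 2
H: max(-12, -14) = -12
I: max(2, 14) = 14
G: min(-12, 14) = -12
C: max(2, -12) = 2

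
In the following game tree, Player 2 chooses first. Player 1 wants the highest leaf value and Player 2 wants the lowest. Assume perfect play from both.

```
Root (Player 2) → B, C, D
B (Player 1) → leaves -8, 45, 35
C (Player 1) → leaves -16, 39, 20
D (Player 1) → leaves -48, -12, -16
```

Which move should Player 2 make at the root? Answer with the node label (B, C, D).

B (Player 1): max(-8, 45, 35) = 45
C (Player 1): max(-16, 39, 20) = 39
D (Player 1): max(-48, -12, -16) = -12
Root (Player 2): min(45, 39, -12) = -12
Player 2 picks the child with the lowest value: D (value -12).

D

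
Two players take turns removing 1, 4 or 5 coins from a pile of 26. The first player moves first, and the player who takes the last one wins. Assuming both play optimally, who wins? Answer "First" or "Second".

Second

Compute winning (W) and losing (L) positions by backward induction:
i:   0  1  2  3  4  5  6  7  8  9 10 11 12 13 14 15 16 17 18 19 20 21 22 23 24 25 26
     L  W  L  W  W  W  W  W  L  W  L  W  W  W  W  W  L  W  L  W  W  W  W  W  L  W  L
Position 26 is L, so the second player wins.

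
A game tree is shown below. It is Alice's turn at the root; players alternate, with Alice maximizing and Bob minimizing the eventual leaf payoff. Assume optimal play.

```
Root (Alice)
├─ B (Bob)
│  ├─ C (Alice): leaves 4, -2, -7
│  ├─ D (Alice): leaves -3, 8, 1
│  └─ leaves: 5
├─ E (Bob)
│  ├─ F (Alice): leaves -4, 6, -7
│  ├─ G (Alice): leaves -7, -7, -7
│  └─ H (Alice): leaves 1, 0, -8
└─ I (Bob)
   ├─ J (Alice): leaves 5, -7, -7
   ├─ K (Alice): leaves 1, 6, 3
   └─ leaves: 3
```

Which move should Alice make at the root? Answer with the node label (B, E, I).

C (Alice): max(4, -2, -7) = 4
D (Alice): max(-3, 8, 1) = 8
B (Bob): min(4, 8, 5) = 4
F (Alice): max(-4, 6, -7) = 6
G (Alice): max(-7, -7, -7) = -7
H (Alice): max(1, 0, -8) = 1
E (Bob): min(6, -7, 1) = -7
J (Alice): max(5, -7, -7) = 5
K (Alice): max(1, 6, 3) = 6
I (Bob): min(5, 6, 3) = 3
Root (Alice): max(4, -7, 3) = 4
Alice picks the child with the highest value: B (value 4).

B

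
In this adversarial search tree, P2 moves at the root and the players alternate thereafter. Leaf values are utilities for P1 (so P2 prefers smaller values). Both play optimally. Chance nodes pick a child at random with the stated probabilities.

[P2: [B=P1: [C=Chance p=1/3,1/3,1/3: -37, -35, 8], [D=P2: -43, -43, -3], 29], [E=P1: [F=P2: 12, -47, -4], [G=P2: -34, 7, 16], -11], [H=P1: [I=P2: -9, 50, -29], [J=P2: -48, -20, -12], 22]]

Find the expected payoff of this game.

C (Chance): 1/3·-37 + 1/3·-35 + 1/3·8 = -21.33
D (P2): min(-43, -43, -3) = -43
B (P1): max(-21.33, -43, 29) = 29
F (P2): min(12, -47, -4) = -47
G (P2): min(-34, 7, 16) = -34
E (P1): max(-47, -34, -11) = -11
I (P2): min(-9, 50, -29) = -29
J (P2): min(-48, -20, -12) = -48
H (P1): max(-29, -48, 22) = 22
Root (P2): min(29, -11, 22) = -11

-11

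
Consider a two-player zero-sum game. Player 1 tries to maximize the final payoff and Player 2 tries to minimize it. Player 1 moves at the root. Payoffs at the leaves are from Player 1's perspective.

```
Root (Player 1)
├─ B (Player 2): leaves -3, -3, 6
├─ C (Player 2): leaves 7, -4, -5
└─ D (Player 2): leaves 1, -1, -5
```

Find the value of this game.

B (Player 2): min(-3, -3, 6) = -3
C (Player 2): min(7, -4, -5) = -5
D (Player 2): min(1, -1, -5) = -5
Root (Player 1): max(-3, -5, -5) = -3

-3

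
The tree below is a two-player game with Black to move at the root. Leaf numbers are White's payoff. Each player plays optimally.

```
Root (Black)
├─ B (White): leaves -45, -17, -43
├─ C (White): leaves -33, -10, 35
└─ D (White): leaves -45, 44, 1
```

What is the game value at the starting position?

B (White): max(-45, -17, -43) = -17
C (White): max(-33, -10, 35) = 35
D (White): max(-45, 44, 1) = 44
Root (Black): min(-17, 35, 44) = -17

-17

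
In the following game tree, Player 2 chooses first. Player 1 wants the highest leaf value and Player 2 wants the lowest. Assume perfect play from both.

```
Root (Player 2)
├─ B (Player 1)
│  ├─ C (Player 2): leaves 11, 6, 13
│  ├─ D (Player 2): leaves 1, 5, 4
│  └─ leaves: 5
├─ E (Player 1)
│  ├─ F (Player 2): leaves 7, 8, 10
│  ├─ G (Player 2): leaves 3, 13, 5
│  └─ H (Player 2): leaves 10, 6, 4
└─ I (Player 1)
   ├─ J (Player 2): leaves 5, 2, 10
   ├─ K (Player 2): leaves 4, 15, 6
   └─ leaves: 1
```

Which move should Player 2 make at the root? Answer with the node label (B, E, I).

C (Player 2): min(11, 6, 13) = 6
D (Player 2): min(1, 5, 4) = 1
B (Player 1): max(6, 1, 5) = 6
F (Player 2): min(7, 8, 10) = 7
G (Player 2): min(3, 13, 5) = 3
H (Player 2): min(10, 6, 4) = 4
E (Player 1): max(7, 3, 4) = 7
J (Player 2): min(5, 2, 10) = 2
K (Player 2): min(4, 15, 6) = 4
I (Player 1): max(2, 4, 1) = 4
Root (Player 2): min(6, 7, 4) = 4
Player 2 picks the child with the lowest value: I (value 4).

I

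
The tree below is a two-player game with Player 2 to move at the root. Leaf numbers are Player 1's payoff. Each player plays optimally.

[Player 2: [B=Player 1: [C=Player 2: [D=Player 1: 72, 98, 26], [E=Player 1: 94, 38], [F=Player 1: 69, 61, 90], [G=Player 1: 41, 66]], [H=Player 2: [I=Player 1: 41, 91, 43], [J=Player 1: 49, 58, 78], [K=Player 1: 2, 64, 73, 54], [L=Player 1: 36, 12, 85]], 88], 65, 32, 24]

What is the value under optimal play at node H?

73

I: max(41, 91, 43) = 91
J: max(49, 58, 78) = 78
K: max(2, 64, 73, 54) = 73
L: max(36, 12, 85) = 85
H: min(91, 78, 73, 85) = 73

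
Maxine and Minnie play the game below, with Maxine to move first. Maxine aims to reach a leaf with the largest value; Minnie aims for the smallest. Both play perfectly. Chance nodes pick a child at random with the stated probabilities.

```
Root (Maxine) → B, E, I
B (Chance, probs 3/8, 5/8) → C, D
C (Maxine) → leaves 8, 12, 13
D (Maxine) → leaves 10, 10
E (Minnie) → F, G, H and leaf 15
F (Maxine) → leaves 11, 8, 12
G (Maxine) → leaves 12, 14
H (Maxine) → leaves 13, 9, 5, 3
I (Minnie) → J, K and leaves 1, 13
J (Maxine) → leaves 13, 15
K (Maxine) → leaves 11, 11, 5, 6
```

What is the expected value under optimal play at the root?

12

C (Maxine): max(8, 12, 13) = 13
D (Maxine): max(10, 10) = 10
B (Chance): 3/8·13 + 5/8·10 = 11.12
F (Maxine): max(11, 8, 12) = 12
G (Maxine): max(12, 14) = 14
H (Maxine): max(13, 9, 5, 3) = 13
E (Minnie): min(12, 14, 13, 15) = 12
J (Maxine): max(13, 15) = 15
K (Maxine): max(11, 11, 5, 6) = 11
I (Minnie): min(15, 11, 1, 13) = 1
Root (Maxine): max(11.12, 12, 1) = 12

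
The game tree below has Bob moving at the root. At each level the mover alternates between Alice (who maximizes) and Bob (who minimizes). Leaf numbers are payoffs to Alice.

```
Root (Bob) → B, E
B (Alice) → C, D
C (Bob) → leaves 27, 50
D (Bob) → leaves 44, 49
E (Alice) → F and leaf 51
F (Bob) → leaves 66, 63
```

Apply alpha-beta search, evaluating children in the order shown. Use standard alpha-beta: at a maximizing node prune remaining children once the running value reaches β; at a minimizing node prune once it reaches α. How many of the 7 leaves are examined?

6

C [α=-∞,β=+∞]: v=27
D [α=27,β=+∞]: v=44
B [α=-∞,β=+∞]: v=44
F [α=-∞,β=44]: v=63
E [α=-∞,β=44]: v=63 after child 1 ≥ β → β-cutoff, skip 1
Root [α=-∞,β=+∞]: v=44
Leaves evaluated: 6 of 7.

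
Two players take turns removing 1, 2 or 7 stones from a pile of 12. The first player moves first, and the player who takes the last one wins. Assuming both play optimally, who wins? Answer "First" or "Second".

i:   0  1  2  3  4  5  6  7  8  9 10 11 12
     L  W  W  L  W  W  L  W  W  L  W  W  L
Position 12 is L, so the second player wins.

Second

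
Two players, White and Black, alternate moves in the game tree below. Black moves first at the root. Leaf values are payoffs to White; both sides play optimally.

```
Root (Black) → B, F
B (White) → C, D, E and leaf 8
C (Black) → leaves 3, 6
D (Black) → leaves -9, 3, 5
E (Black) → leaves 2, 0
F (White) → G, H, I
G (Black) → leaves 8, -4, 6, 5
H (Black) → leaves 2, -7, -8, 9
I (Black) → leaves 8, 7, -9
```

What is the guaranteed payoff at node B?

C: min(3, 6) = 3
D: min(-9, 3, 5) = -9
E: min(2, 0) = 0
B: max(3, -9, 0, 8) = 8

8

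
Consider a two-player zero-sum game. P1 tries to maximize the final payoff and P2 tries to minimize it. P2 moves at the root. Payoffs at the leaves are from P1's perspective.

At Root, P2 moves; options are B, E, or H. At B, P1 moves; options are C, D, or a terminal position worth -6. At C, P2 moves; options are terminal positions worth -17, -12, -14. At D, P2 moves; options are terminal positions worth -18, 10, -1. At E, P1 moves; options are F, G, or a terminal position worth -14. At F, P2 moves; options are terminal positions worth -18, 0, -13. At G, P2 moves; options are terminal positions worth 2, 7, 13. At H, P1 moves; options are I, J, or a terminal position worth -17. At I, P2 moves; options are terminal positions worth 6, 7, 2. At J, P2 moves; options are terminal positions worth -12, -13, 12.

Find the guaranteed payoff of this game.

C (P2): min(-17, -12, -14) = -17
D (P2): min(-18, 10, -1) = -18
B (P1): max(-17, -18, -6) = -6
F (P2): min(-18, 0, -13) = -18
G (P2): min(2, 7, 13) = 2
E (P1): max(-18, 2, -14) = 2
I (P2): min(6, 7, 2) = 2
J (P2): min(-12, -13, 12) = -13
H (P1): max(2, -13, -17) = 2
Root (P2): min(-6, 2, 2) = -6

-6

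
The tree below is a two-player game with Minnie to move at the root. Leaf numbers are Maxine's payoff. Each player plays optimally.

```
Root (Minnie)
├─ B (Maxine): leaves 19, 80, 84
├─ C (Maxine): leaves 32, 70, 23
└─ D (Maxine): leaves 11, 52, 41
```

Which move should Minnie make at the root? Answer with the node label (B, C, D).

D

B (Maxine): max(19, 80, 84) = 84
C (Maxine): max(32, 70, 23) = 70
D (Maxine): max(11, 52, 41) = 52
Root (Minnie): min(84, 70, 52) = 52
Minnie picks the child with the lowest value: D (value 52).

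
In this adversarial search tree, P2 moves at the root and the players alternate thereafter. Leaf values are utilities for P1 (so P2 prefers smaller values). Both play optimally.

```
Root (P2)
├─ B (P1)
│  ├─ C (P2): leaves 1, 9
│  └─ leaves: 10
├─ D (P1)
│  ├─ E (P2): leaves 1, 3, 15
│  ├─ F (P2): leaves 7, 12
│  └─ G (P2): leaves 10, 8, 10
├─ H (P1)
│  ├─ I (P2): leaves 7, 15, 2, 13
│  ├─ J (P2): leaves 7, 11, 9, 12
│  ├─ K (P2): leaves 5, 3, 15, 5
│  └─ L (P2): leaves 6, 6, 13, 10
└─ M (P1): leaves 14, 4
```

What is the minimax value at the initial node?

7

C (P2): min(1, 9) = 1
B (P1): max(1, 10) = 10
E (P2): min(1, 3, 15) = 1
F (P2): min(7, 12) = 7
G (P2): min(10, 8, 10) = 8
D (P1): max(1, 7, 8) = 8
I (P2): min(7, 15, 2, 13) = 2
J (P2): min(7, 11, 9, 12) = 7
K (P2): min(5, 3, 15, 5) = 3
L (P2): min(6, 6, 13, 10) = 6
H (P1): max(2, 7, 3, 6) = 7
M (P1): max(14, 4) = 14
Root (P2): min(10, 8, 7, 14) = 7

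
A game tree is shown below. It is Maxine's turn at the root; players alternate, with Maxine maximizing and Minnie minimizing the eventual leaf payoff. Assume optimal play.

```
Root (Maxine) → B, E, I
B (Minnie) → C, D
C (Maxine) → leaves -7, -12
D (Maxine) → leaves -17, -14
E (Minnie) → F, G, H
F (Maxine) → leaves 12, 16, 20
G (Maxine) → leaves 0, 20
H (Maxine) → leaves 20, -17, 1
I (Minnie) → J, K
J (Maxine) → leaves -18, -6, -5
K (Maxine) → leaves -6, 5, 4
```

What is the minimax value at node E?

20

F: max(12, 16, 20) = 20
G: max(0, 20) = 20
H: max(20, -17, 1) = 20
E: min(20, 20, 20) = 20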